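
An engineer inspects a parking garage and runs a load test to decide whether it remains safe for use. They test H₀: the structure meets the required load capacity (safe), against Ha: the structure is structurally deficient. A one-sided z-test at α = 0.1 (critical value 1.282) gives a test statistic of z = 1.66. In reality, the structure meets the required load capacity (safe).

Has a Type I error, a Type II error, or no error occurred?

Since z = 1.66 > z* = 1.282, H₀ is rejected.
H₀ is true (actually the structure meets the required load capacity (safe)).
Rejecting a true H₀ is a Type I error.

Type I error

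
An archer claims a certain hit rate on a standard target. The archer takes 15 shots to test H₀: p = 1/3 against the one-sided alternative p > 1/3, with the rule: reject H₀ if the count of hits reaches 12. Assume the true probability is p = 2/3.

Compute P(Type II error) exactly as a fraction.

Under the alternative p = 2/3, K ~ Binomial(15, 2/3); β is the probability the test does not reject, P(K < 12).
Equivalently, β = 1 − P(K ≥ 12) = 11346539/14348907.

11346539/14348907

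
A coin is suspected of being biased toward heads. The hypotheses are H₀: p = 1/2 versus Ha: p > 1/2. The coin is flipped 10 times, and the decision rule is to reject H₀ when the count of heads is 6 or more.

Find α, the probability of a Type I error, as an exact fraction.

Under H₀, X ~ Binomial(10, 1/2), and α = P(X ≥ 6).
P(X ≥ 6) = [C(10,6) + C(10,7) + C(10,8) + C(10,9) + C(10,10)] / 2^10 = (210 + 120 + 45 + 10 + 1) / 1024 = 386/1024 = 193/512.

193/512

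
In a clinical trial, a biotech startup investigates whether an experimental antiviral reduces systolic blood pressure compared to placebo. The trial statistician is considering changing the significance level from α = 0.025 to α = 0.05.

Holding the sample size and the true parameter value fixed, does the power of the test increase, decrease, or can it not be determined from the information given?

Relaxing α lowers the evidence threshold; under Ha, outcomes that previously fell short now trigger rejection.
Since power = 1 − β and β decreases, power increases.

It increases.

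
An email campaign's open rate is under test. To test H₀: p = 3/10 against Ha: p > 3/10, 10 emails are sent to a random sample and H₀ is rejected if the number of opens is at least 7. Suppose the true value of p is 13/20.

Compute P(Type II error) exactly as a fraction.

Under the alternative p = 13/20, Y ~ Binomial(10, 13/20); β is the probability the test does not reject, P(Y < 7).
Summing C(10,j)·(13/20)^j·(7/20)^{10-j} for j = 0..6 gives 1244602838129/2560000000000.

1244602838129/2560000000000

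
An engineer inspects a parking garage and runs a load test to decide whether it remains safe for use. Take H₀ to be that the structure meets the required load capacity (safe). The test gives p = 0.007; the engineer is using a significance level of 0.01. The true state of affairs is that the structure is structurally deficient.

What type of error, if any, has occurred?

Since p = 0.007 < α = 0.01, H₀ is rejected.
H₀ is false (actually the structure is structurally deficient).
The decision matches the true state — no error.

No error — this is a correct decision.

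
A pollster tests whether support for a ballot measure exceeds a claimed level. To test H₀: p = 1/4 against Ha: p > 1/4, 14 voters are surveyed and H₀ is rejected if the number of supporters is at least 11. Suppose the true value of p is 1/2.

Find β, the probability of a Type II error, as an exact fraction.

7957/8192

β = P(fail to reject H₀ | Ha true) = P(Y ≤ 10 | p = 1/2), Y ~ Binomial(14, 1/2).
Summing C(14,j)·(1/2)^j·(1/2)^{14-j} for j = 0..10 gives 7957/8192.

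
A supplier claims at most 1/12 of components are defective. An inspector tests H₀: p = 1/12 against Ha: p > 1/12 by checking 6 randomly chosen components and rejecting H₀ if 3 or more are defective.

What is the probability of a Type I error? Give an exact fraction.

14251/1492992

The significance level is the probability, assuming p = 1/12, of seeing 3 or more defectives in 6 draws.
Via the complement, α = 1 − Σ_{j=0}^{2} C(6,j)(1/12)^j(11/12)^{6-j} = 14251/1492992.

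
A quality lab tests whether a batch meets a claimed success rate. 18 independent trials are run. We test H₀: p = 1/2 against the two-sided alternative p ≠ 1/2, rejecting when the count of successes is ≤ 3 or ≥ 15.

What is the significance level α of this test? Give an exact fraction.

247/32768

α = P(Y ≤ 3 or Y ≥ 15 | p = 1/2), Y ~ Binomial(18, 1/2).
The two tails are symmetric, so α = 2·(1 + 18 + 153 + 816)/2^18 = 1976/262144 = 247/32768.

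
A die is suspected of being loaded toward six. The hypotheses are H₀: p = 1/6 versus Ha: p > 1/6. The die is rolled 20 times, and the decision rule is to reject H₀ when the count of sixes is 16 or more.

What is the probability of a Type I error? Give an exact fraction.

264623/304679870005248

Under H₀, K ~ Binomial(20, 1/6), and α = P(K ≥ 16).
Adding the binomial terms for j = 16 through 20 with p = 1/6 yields 264623/304679870005248.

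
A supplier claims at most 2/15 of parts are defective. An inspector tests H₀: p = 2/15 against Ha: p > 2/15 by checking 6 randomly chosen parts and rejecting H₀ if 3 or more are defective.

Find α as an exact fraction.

78928/2278125

α = P(reject H₀ | H₀ true) = P(X ≥ 3 | p = 2/15), X ~ Binomial(6, 2/15).
α = 1 − P(X ≤ 2) = 1 − 2199197/2278125 = 78928/2278125.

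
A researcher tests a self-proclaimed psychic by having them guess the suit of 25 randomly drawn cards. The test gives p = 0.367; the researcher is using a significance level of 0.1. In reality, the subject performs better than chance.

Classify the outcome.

The conventional null hypothesis is that the subject is guessing at random (p = 1/4).
Since p = 0.367 ≥ α = 0.1, H₀ is not rejected.
H₀ is false (actually the subject performs better than chance).
Failing to reject a false H₀ is a Type II error.

Type II error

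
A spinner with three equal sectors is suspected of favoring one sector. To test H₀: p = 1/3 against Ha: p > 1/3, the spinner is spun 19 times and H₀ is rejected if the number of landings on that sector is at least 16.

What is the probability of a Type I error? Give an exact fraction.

2825/387420489

The Type I error probability is α = P(X ≥ 16) computed under H₀, where X ~ Binomial(19, 1/3).
Summing C(19,j)(1/3)^j(2/3)^{19−j} for j = 16,…,19 gives 2825/387420489.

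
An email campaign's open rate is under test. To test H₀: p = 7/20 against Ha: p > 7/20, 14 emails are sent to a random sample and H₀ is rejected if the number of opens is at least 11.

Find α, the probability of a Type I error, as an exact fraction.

α = P(reject H₀ | H₀ true) = P(Y ≥ 11 | p = 7/20), with Y ~ Binomial(14, 7/20).
P(Y ≥ 11) = Σ_{j=11}^{14} C(14,j)·(7/20)^j·(13/20)^{14-j} = 906230596911073/819200000000000000.

906230596911073/819200000000000000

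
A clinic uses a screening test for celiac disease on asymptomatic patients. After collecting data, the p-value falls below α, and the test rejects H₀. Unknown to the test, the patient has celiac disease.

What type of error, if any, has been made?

The conventional null hypothesis here is that the patient does not have celiac disease.
The test rejected a false H₀ — the decision matches the true state.

Neither — the decision is correct.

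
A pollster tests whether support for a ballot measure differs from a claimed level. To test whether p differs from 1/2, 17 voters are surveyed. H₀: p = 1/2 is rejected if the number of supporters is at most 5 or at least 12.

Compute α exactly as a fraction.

4701/32768

α = P(K ≤ 5 or K ≥ 12 | p = 1/2), K ~ Binomial(17, 1/2).
By symmetry, α = 2·P(K ≤ 5) = 2·(1 + 17 + 136 + 680 + 2380 + 6188)/131072 = 18804/131072 = 4701/32768.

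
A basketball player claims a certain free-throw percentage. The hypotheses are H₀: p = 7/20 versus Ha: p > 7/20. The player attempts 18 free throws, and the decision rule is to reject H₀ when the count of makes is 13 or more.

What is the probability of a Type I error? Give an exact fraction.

α = P(reject H₀ | H₀ true) = P(X ≥ 13 | p = 7/20), with X ~ Binomial(18, 7/20).
P(X ≥ 13) = Σ_{j=13}^{18} C(18,j)·(7/20)^j·(13/20)^{18-j} = 94232010575926496497/65536000000000000000000.

94232010575926496497/65536000000000000000000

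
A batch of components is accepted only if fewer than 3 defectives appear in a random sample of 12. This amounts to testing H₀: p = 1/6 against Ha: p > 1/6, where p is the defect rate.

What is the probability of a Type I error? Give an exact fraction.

702172961/2176782336

The significance level is the probability, assuming p = 1/6, of seeing 3 or more defectives in 12 draws.
Computing the lower-tail complement: 1 − 1474609375/2176782336 = 702172961/2176782336.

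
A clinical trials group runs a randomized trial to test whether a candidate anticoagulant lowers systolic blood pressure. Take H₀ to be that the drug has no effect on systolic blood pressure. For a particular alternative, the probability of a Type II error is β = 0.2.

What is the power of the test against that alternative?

0.8

Power = 1 − β = 1 − 0.2 = 0.8.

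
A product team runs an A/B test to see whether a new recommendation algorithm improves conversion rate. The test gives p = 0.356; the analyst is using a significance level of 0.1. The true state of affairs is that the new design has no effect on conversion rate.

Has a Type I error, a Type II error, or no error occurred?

No error — this is a correct decision.

The conventional null hypothesis is that the new design has no effect on conversion rate.
Since p = 0.356 ≥ α = 0.1, H₀ is not rejected.
H₀ is true (actually the new design has no effect on conversion rate).
The decision matches the true state — no error.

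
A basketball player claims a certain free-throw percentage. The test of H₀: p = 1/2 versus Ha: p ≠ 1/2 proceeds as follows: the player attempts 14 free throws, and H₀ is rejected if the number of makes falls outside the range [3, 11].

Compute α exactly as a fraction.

Under H₀, S ~ Binomial(14, 1/2); α is the probability of landing in either tail, P(S ≤ 2) + P(S ≥ 12).
By symmetry, α = 2·P(S ≤ 2) = 2·(1 + 14 + 91)/16384 = 212/16384 = 53/4096.

53/4096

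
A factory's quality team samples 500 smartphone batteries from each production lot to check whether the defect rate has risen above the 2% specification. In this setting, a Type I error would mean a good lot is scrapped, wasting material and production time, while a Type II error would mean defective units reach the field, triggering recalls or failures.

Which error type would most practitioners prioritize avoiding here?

Type II error

The Type II consequence (defective units reach the field, triggering recalls or failures) is more severe than the Type I consequence (a good lot is scrapped, wasting material and production time).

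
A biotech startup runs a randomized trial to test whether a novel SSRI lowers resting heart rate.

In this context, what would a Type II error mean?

With the conventional null hypothesis that the drug has no effect on resting heart rate:
A Type II error is failing to reject H₀ when H₀ is false.
Here that means concluding there is insufficient evidence that the drug works when actually the drug lowers resting heart rate.

A Type II error would mean concluding that the drug has no effect on resting heart rate (or at least failing to establish that the drug lowers resting heart rate) when in fact the drug lowers resting heart rate.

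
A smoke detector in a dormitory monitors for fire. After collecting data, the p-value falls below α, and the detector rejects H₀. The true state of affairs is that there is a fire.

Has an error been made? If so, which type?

Neither — the decision is correct.

The conventional null hypothesis here is that there is no fire.
The test rejected a false H₀ — the decision matches the true state.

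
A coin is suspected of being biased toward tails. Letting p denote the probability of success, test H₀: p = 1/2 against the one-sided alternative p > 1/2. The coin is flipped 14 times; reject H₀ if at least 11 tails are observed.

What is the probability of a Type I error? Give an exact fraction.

235/8192

The Type I error probability is α = P(X ≥ 11) computed under H₀, where X ~ Binomial(14, 1/2).
Summing the upper tail: (364 + 91 + 14 + 1) / 2^14 = 470/16384 = 235/8192.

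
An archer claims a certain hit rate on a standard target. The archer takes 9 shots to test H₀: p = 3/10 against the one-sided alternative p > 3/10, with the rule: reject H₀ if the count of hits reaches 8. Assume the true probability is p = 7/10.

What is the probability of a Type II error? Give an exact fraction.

401998383/500000000

A Type II error is failing to reject when Ha holds: with p = 7/10, β = P(K ≤ 7).
Equivalently, β = 1 − P(K ≥ 8) = 401998383/500000000.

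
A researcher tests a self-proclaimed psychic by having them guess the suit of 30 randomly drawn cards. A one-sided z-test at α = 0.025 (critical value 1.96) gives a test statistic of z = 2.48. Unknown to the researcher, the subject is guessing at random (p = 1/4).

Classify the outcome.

The conventional null hypothesis is that the subject is guessing at random (p = 1/4).
Since z = 2.48 > z* = 1.96, H₀ is rejected.
H₀ is true (actually the subject is guessing at random (p = 1/4)).
Rejecting a true H₀ is a Type I error.

Type I error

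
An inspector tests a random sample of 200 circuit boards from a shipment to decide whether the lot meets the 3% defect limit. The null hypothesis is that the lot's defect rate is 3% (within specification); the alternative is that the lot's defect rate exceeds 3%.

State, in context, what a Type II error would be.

A Type II error would mean concluding that the lot's defect rate is 3% (within specification) (or at least failing to establish that the lot's defect rate exceeds 3%) when in fact the lot's defect rate exceeds 3%.

A Type II error is failing to reject H₀ when H₀ is false.
Here that means accepting the lot and shipping it when actually the lot's defect rate exceeds 3%.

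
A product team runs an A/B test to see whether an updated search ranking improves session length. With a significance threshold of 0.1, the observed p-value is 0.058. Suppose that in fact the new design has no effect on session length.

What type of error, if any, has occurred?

Type I error

The conventional null hypothesis is that the new design has no effect on session length.
Since p = 0.058 < α = 0.1, H₀ is rejected.
H₀ is true (actually the new design has no effect on session length).
Rejecting a true H₀ is a Type I error.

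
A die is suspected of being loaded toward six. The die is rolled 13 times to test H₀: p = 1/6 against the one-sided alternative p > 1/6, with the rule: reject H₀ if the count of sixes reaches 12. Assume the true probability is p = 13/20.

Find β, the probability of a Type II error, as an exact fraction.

9937124893407747/10240000000000000

Under the alternative p = 13/20, K ~ Binomial(13, 13/20); β is the probability the test does not reject, P(K < 12).
Adding the binomial probabilities P(K=0)+…+P(K=11) at p = 13/20 gives 9937124893407747/10240000000000000.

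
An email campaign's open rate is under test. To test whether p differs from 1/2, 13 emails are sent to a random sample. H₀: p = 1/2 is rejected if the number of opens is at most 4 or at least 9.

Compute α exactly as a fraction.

1093/4096

Under H₀, Y ~ Binomial(13, 1/2); α is the probability of landing in either tail, P(Y ≤ 4) + P(Y ≥ 9).
The two tails are symmetric, so α = 2·(1 + 13 + 78 + 286 + 715)/2^13 = 2186/8192 = 1093/4096.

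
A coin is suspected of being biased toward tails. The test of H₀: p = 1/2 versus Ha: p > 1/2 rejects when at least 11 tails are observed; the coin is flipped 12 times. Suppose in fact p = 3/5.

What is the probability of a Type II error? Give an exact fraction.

239357656/244140625

β = P(fail to reject H₀ | Ha true) = P(X ≤ 10 | p = 3/5), X ~ Binomial(12, 3/5).
Adding the binomial probabilities P(X=0)+…+P(X=10) at p = 3/5 gives 239357656/244140625.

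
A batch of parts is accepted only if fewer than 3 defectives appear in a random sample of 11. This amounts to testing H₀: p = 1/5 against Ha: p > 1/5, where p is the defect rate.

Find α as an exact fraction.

3736313/9765625

The significance level is the probability, assuming p = 1/5, of seeing 3 or more defectives in 11 draws.
α = 1 − P(K ≤ 2) = 1 − 6029312/9765625 = 3736313/9765625.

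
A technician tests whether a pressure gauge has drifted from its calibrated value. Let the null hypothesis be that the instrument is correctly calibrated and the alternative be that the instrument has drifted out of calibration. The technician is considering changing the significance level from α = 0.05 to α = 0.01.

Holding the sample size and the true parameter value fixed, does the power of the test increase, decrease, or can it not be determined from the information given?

Tightening α shrinks the rejection region. When Ha holds, fewer sample outcomes clear the stricter threshold, so more fall in the acceptance region.
Since power = 1 − β and β increases, power decreases.

It decreases.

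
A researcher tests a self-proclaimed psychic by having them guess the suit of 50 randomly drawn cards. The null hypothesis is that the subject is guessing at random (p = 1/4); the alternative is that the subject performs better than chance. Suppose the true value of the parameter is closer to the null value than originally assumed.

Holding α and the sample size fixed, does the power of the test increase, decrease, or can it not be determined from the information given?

It decreases.

A smaller true effect puts the Ha sampling distribution closer to H₀, so more of it falls in the non-rejection region.
Since power = 1 − β and β increases, power decreases.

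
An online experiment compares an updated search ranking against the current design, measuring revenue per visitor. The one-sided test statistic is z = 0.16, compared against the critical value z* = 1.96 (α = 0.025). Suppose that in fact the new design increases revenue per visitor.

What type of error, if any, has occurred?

The conventional null hypothesis is that the new design has no effect on revenue per visitor.
Since z = 0.16 ≤ z* = 1.96, H₀ is not rejected.
H₀ is false (actually the new design increases revenue per visitor).
Failing to reject a false H₀ is a Type II error.

Type II error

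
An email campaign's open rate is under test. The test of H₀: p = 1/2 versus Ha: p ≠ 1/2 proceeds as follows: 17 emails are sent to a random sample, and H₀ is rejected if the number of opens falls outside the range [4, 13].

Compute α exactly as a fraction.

417/32768

The significance level is the null-hypothesis probability of the rejection region {≤3} ∪ {≥14}.
By symmetry, α = 2·P(S ≤ 3) = 2·(1 + 17 + 136 + 680)/131072 = 1668/131072 = 417/32768.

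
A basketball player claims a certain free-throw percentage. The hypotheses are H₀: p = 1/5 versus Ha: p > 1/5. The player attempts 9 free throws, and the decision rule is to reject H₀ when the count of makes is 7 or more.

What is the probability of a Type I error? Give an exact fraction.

613/1953125

Under H₀, X ~ Binomial(9, 1/5), and α = P(X ≥ 7).
Summing C(9,j)(1/5)^j(4/5)^{9−j} for j = 7,…,9 gives 613/1953125.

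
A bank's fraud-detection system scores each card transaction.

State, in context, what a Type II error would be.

With the conventional null hypothesis that the transaction is legitimate:
A Type II error is failing to reject H₀ when H₀ is false.
Here that means approving the transaction when actually the transaction is fraudulent.

A Type II error would mean concluding that the transaction is legitimate (or at least failing to establish that the transaction is fraudulent) when in fact the transaction is fraudulent.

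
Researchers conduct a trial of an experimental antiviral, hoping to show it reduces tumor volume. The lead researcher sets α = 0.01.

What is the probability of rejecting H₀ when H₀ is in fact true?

0.01

The significance level α is, by definition, the probability of a Type I error — P(reject H₀ | H₀ true).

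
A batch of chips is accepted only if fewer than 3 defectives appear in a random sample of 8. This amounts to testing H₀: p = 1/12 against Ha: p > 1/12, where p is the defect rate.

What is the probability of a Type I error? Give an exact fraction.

Under H₀, K ~ Binomial(8, 1/12); the Type I error rate is P(K ≥ 3).
α = 1 − P(K ≤ 2) = 1 − 139953319/143327232 = 3373913/143327232.

3373913/143327232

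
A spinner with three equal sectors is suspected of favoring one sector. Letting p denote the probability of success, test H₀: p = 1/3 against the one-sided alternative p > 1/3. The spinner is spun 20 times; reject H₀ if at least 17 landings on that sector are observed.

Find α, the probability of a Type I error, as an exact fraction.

α = P(reject H₀ | H₀ true) = P(K ≥ 17 | p = 1/3), with K ~ Binomial(20, 1/3).
Adding the binomial terms for j = 17 through 20 with p = 1/3 yields 3307/1162261467.

3307/1162261467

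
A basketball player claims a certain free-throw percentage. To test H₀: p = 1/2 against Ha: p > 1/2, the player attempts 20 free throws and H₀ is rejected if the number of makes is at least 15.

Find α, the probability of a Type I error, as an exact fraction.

5425/262144

Under H₀, S ~ Binomial(20, 1/2), and α = P(S ≥ 15).
P(S ≥ 15) = [C(20,15) + C(20,16) + C(20,17) + C(20,18) + C(20,19) + C(20,20)] / 2^20 = (15504 + 4845 + 1140 + 190 + 20 + 1) / 1048576 = 21700/1048576 = 5425/262144.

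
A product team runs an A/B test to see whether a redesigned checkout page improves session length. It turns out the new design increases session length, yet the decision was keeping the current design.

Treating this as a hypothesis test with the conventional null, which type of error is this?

The null hypothesis here is that the new design has no effect on session length.
'Keeping the current design' corresponds to failing to reject H₀.
H₀ was not rejected but H₀ is false — a Type II error (false negative).

Type II error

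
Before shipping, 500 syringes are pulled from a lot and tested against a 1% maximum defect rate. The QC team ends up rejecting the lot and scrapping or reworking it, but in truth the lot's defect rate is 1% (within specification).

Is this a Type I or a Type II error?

The null hypothesis here is that the lot's defect rate is 1% (within specification).
'Rejecting the lot and scrapping or reworking it' corresponds to rejecting H₀.
H₀ was rejected but H₀ is true — a Type I error (false positive).

Type I error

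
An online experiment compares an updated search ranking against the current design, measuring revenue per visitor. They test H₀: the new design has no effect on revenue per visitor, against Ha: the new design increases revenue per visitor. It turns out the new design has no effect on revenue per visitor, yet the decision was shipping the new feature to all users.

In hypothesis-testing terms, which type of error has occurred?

'Shipping the new feature to all users' corresponds to rejecting H₀.
H₀ was rejected but H₀ is true — a Type I error (false positive).

Type I error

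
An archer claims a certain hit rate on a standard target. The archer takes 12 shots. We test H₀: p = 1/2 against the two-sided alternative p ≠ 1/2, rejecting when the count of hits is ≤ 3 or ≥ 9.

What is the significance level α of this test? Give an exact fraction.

299/2048

The significance level is the null-hypothesis probability of the rejection region {≤3} ∪ {≥9}.
The two tails are symmetric, so α = 2·(1 + 12 + 66 + 220)/2^12 = 598/4096 = 299/2048.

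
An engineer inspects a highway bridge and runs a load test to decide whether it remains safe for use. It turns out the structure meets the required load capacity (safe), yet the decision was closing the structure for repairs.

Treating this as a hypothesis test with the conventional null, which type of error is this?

Type I error

The null hypothesis here is that the structure meets the required load capacity (safe).
'Closing the structure for repairs' corresponds to rejecting H₀.
H₀ was rejected but H₀ is true — a Type I error (false positive).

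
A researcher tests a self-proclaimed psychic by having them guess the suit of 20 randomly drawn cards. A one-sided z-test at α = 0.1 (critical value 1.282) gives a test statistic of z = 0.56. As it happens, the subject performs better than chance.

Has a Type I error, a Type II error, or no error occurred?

The conventional null hypothesis is that the subject is guessing at random (p = 1/4).
Since z = 0.56 ≤ z* = 1.282, H₀ is not rejected.
H₀ is false (actually the subject performs better than chance).
Failing to reject a false H₀ is a Type II error.

Type II error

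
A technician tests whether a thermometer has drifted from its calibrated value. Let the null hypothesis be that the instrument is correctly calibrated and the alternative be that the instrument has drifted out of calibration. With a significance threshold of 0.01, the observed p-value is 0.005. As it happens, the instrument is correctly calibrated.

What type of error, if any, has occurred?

Type I error

Since p = 0.005 < α = 0.01, H₀ is rejected.
H₀ is true (actually the instrument is correctly calibrated).
Rejecting a true H₀ is a Type I error.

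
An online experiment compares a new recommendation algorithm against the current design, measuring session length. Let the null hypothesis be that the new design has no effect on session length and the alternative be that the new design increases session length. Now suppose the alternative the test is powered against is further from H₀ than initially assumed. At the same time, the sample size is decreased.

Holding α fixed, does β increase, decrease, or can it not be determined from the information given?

Cannot be determined from the information given.

The first change alone would make β decrease; the second alone would make β increase. Which effect dominates depends on the magnitudes, which are not given.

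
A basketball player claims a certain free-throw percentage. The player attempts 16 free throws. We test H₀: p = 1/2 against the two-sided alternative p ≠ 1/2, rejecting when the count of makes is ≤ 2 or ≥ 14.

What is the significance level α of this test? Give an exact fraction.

137/32768

α = P(X ≤ 2 or X ≥ 14 | p = 1/2), X ~ Binomial(16, 1/2).
By symmetry, α = 2·P(X ≤ 2) = 2·(1 + 16 + 120)/65536 = 274/65536 = 137/32768.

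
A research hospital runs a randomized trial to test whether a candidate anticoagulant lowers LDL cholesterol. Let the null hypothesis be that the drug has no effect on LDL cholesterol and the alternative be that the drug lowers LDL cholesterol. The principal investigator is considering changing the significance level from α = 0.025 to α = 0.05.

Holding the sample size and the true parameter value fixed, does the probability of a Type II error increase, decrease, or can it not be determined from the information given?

A larger α widens the rejection region, so when the alternative is true more outcomes lead to rejection — failing to reject becomes less likely.

It decreases.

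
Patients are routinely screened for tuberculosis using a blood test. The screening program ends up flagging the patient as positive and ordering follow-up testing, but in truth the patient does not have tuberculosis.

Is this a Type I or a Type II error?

Type I error

The null hypothesis here is that the patient does not have tuberculosis.
'Flagging the patient as positive and ordering follow-up testing' corresponds to rejecting H₀.
H₀ was rejected but H₀ is true — a Type I error (false positive).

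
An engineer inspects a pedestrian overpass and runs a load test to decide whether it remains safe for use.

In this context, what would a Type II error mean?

With the conventional null hypothesis that the structure meets the required load capacity (safe):
A Type II error is failing to reject H₀ when H₀ is false.
Here that means keeping the structure open when actually the structure is structurally deficient.

A Type II error would mean concluding that the structure meets the required load capacity (safe) (or at least failing to establish that the structure is structurally deficient) when in fact the structure is structurally deficient.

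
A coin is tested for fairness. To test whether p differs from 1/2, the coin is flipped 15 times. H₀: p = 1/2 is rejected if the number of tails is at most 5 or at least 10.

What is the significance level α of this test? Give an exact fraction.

309/1024

Under H₀, S ~ Binomial(15, 1/2); α is the probability of landing in either tail, P(S ≤ 5) + P(S ≥ 10).
The two tails are symmetric, so α = 2·(1 + 15 + 105 + 455 + 1365 + 3003)/2^15 = 9888/32768 = 309/1024.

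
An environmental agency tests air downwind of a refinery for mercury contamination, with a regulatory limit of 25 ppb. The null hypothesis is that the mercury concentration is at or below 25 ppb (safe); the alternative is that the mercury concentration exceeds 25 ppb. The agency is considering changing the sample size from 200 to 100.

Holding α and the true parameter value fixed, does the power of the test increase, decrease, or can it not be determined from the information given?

A smaller sample increases the standard error, so the sampling distributions under H₀ and Ha overlap more.
Since power = 1 − β and β increases, power decreases.

It decreases.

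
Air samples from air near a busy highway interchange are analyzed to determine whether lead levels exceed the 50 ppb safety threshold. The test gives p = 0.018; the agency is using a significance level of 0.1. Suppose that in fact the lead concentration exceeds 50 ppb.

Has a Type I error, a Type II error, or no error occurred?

No error — this is a correct decision.

The conventional null hypothesis is that the lead concentration is at or below 50 ppb (safe).
Since p = 0.018 < α = 0.1, H₀ is rejected.
H₀ is false (actually the lead concentration exceeds 50 ppb).
The decision matches the true state — no error.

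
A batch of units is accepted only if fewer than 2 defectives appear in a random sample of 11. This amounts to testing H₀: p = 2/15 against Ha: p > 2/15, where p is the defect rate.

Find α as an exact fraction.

Under H₀, Y ~ Binomial(11, 2/15); the Type I error rate is P(Y ≥ 2).
Computing the lower-tail complement: 1 − 965009442943/1729951171875 = 764941728932/1729951171875.

764941728932/1729951171875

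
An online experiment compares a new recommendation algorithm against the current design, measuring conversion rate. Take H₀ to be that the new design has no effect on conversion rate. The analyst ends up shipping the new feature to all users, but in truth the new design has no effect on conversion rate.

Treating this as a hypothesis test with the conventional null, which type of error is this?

'Shipping the new feature to all users' corresponds to rejecting H₀.
H₀ was rejected but H₀ is true — a Type I error (false positive).

Type I error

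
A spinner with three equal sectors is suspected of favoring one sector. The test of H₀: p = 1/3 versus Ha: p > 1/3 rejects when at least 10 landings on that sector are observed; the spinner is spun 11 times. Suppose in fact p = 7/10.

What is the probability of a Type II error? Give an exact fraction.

Under the alternative p = 7/10, S ~ Binomial(11, 7/10); β is the probability the test does not reject, P(S < 10).
Summing C(11,j)·(7/10)^j·(3/10)^{11-j} for j = 0..9 gives 2217524751/2500000000.

2217524751/2500000000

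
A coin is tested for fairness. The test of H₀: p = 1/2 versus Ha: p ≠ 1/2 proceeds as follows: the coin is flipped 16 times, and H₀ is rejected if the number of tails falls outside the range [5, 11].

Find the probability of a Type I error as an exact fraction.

2517/32768

α = P(K ≤ 4 or K ≥ 12 | p = 1/2), K ~ Binomial(16, 1/2).
The two tails are symmetric, so α = 2·(1 + 16 + 120 + 560 + 1820)/2^16 = 5034/65536 = 2517/32768.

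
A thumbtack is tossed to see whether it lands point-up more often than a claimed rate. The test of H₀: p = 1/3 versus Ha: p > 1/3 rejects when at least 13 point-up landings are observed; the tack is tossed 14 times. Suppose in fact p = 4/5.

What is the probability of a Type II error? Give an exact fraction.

4895556073/6103515625

A Type II error is failing to reject when Ha holds: with p = 4/5, β = P(K ≤ 12).
Summing C(14,j)·(4/5)^j·(1/5)^{14-j} for j = 0..12 gives 4895556073/6103515625.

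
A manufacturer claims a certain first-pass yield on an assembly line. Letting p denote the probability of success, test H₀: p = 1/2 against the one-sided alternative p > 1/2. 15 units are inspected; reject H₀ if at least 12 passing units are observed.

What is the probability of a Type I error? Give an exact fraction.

9/512

α = P(reject H₀ | H₀ true) = P(X ≥ 12 | p = 1/2), with X ~ Binomial(15, 1/2).
P(X ≥ 12) = [C(15,12) + C(15,13) + C(15,14) + C(15,15)] / 2^15 = (455 + 105 + 15 + 1) / 32768 = 576/32768 = 9/512.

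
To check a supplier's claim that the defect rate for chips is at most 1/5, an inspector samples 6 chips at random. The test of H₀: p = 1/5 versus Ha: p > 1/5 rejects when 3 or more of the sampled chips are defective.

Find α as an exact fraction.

Under H₀, K ~ Binomial(6, 1/5); the Type I error rate is P(K ≥ 3).
Computing the lower-tail complement: 1 − 2816/3125 = 309/3125.

309/3125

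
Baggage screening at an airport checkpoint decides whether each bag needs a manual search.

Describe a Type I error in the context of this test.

With the conventional null hypothesis that the bag contains no prohibited items:
A Type I error is rejecting H₀ when H₀ is true.
Here that means flagging the bag for a manual search when actually the bag contains no prohibited items.

A Type I error would mean concluding that the bag contains a prohibited item when in fact the bag contains no prohibited items.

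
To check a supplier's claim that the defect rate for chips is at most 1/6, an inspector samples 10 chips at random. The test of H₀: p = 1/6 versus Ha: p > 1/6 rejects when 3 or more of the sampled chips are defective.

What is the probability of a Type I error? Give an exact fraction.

The significance level is the probability, assuming p = 1/6, of seeing 3 or more defectives in 10 draws.
α = 1 − P(Y ≤ 2) = 1 − 1953125/2519424 = 566299/2519424.

566299/2519424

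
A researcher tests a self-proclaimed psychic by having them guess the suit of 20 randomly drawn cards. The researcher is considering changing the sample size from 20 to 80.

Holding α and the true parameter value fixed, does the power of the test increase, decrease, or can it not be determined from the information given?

More data shrinks sampling variability; the test statistic under Ha concentrates further from the null value, making rejection more likely.
Since power = 1 − β and β decreases, power increases.

It increases.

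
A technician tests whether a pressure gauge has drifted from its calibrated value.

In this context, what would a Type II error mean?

With the conventional null hypothesis that the instrument is correctly calibrated:
A Type II error is failing to reject H₀ when H₀ is false.
Here that means leaving the instrument in service when actually the instrument has drifted out of calibration.

A Type II error would mean concluding that the instrument is correctly calibrated (or at least failing to establish that the instrument has drifted out of calibration) when in fact the instrument has drifted out of calibration.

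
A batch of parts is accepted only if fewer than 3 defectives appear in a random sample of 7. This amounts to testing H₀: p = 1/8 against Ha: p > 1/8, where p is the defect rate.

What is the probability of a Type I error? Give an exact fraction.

α = P(reject H₀ | H₀ true) = P(X ≥ 3 | p = 1/8), X ~ Binomial(7, 1/8).
Via the complement, α = 1 − Σ_{j=0}^{2} C(7,j)(1/8)^j(7/8)^{7-j} = 97119/2097152.

97119/2097152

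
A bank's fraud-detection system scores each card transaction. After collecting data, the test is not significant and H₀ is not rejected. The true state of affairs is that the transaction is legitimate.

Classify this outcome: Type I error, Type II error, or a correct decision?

No error (correct decision).

The conventional null hypothesis here is that the transaction is legitimate.
The test retained a true H₀ — the decision matches the true state.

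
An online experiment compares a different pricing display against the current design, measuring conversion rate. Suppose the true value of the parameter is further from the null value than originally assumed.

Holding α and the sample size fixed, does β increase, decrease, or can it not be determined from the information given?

A bigger departure from H₀ is easier for the test to detect, so it fails to reject less often.

It decreases.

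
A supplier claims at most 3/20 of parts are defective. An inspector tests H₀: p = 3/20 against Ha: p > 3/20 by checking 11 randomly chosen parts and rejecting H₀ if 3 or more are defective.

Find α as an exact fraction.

9059861222307/40960000000000

α = P(reject H₀ | H₀ true) = P(Y ≥ 3 | p = 3/20), Y ~ Binomial(11, 3/20).
Via the complement, α = 1 − Σ_{j=0}^{2} C(11,j)(3/20)^j(17/20)^{11-j} = 9059861222307/40960000000000.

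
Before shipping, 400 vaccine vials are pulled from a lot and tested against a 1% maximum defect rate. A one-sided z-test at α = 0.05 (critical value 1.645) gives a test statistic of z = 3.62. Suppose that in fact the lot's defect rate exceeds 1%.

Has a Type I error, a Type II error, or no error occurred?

Neither — the decision is correct.

The conventional null hypothesis is that the lot's defect rate is 1% (within specification).
Since z = 3.62 > z* = 1.645, H₀ is rejected.
H₀ is false (actually the lot's defect rate exceeds 1%).
The decision matches the true state — no error.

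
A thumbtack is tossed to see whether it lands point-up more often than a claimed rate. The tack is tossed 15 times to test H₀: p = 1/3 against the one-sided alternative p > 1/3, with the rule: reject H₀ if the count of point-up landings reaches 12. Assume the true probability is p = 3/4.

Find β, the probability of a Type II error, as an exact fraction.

β = P(fail to reject H₀ | Ha true) = P(X ≤ 11 | p = 3/4), X ~ Binomial(15, 3/4).
Adding the binomial probabilities P(X=0)+…+P(X=11) at p = 3/4 gives 144609703/268435456.

144609703/268435456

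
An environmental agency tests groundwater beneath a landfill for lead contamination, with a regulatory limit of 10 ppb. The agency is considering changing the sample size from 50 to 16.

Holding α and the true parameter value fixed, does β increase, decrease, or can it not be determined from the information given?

It increases.

With less data the test statistic is noisier; under Ha, more outcomes land inside the acceptance region.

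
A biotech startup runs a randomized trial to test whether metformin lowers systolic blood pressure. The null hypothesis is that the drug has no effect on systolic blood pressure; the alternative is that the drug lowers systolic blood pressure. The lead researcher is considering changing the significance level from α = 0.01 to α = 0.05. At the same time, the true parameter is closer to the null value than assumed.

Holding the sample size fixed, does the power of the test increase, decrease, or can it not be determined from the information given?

Cannot be determined from the information given.

The first change alone would make β decrease; the second alone would make β increase. Which effect dominates depends on the magnitudes, which are not given.
Since power = 1 − β, the effect on power is likewise indeterminate.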